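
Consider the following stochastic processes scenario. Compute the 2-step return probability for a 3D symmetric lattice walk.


P(return in 2 steps) = P(reverse first step) = 1/(2d)
= 1/6
= 0.1667

0.1667


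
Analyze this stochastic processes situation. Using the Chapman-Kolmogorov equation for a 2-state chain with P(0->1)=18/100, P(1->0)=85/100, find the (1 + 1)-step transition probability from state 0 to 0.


P^2 = P^1 * P^1
Computing via matrix multiplication of the transition matrix.
Entry (0,0) of P^2 = 0.8254

0.8254


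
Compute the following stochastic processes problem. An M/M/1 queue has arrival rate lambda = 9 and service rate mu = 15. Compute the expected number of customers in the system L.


rho = 9/15 = 0.6000
L = rho/(1-rho)
= 0.6000/0.4000
= 1.5000

1.5000


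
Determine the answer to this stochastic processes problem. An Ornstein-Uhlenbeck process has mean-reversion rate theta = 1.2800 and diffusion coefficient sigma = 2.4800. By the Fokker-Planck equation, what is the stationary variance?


Stationary variance = sigma^2 / (2*theta)
= 2.4800^2 / (2*1.2800)
= 6.1504 / 2.5600
= 2.4025

2.4025


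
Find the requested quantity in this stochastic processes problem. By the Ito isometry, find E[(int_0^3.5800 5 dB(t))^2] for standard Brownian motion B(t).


By Ito isometry: E[(int f dB)^2] = int f^2 dt
= 5^2 * 3.5800
= 25 * 3.5800 = 89.5000

89.5000


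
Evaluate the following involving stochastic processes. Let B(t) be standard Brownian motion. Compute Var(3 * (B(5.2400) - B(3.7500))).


Var(alpha*(B(t)-B(s))) = alpha^2 * (t-s)
= 3^2 * (5.2400 - 3.7500)
= 9 * 1.4900
= 13.4100

13.4100


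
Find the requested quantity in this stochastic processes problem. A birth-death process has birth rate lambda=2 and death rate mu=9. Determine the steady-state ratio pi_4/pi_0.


For birth-death process, pi_n/pi_0 = (lambda/mu)^n
= (2/9)^4
= 0.0024

0.0024


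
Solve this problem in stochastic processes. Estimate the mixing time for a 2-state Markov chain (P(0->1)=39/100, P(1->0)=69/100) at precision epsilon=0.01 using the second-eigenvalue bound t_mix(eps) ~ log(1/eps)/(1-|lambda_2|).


lambda_2 = |1 - p01 - p10| = |1 - 0.3900 - 0.6900| = 0.0800
t_mix ~ log(1/eps)/(1 - |lambda_2|)
= log(100)/(1 - 0.0800) = 4.6052/0.9200
= 5.0056

5.0056


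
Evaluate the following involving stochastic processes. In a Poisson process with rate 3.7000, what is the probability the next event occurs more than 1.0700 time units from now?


P(X > t) = exp(-lambda * t)
= exp(-3.7000 * 1.0700)
= exp(-3.9590) = 0.0191

0.0191


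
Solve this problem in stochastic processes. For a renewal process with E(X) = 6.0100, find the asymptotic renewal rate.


Long-run renewal rate = 1/E(X)
= 1/6.0100
= 0.1664

0.1664


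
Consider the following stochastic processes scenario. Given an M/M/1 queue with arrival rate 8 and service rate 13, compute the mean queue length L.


rho = 8/13 = 0.6154
L = rho/(1-rho)
= 0.6154/0.3846
= 1.6000

1.6000


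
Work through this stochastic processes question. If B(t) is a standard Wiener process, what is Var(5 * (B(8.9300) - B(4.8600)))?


Var(alpha*(B(t)-B(s))) = alpha^2 * (t-s)
= 5^2 * (8.9300 - 4.8600)
= 25 * 4.0700
= 101.7500

101.7500


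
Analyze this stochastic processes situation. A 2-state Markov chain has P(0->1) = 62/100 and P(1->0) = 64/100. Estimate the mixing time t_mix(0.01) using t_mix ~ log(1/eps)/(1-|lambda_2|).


lambda_2 = |1 - p01 - p10| = |1 - 0.6200 - 0.6400| = 0.2600
t_mix ~ log(1/eps)/(1 - |lambda_2|)
= log(100)/(1 - 0.2600) = 4.6052/0.7400
= 6.2232

6.2232


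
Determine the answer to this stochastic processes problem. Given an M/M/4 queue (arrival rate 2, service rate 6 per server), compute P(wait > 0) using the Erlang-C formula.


a = lambda/mu = 0.3333
rho = a/c = 0.0833
Erlang-C formula applied:
C(c,a) = 4.0209e-04

4.0209e-04


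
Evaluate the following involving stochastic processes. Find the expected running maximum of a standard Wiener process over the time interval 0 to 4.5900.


E(max B(s)) = sqrt(2t/pi)
= sqrt(2*4.5900/pi)
= sqrt(2.9221)
= 1.7094

1.7094


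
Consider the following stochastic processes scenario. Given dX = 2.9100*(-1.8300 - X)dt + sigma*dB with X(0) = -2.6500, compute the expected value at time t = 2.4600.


E[X(t)] = mu + (X(0) - mu)*exp(-theta*t)
= -1.8300 + (-2.6500 - -1.8300)*exp(-2.9100*2.4600)
= -1.8300 + -0.8200 * 7.7814e-04
= -1.8306

-1.8306


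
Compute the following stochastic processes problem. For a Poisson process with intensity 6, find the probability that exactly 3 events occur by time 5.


P(N(t)=k) = (lambda*t)^k * exp(-lambda*t) / k!
lambda*t = 30
= 30^3 * exp(-30) / 3!
= 27000 * 9.3576e-14 / 6
= 4.2109e-10

4.2109e-10


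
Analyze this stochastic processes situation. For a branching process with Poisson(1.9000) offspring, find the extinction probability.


Since mu = 1.9000 > 1, extinction prob q < 1.
Solve s = exp(mu*(s-1)) iteratively.
q = 0.2328

0.2328


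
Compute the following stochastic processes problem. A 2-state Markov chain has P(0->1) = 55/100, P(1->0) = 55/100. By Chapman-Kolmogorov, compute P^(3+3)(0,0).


P^6 = P^3 * P^3
Computing via matrix multiplication of the transition matrix.
Entry (0,0) of P^6 = 0.5000

0.5000


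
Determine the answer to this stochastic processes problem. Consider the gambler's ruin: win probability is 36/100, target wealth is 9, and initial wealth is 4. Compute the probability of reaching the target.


Gambler's ruin formula:
r = q/p = 0.6400/0.3600 = 1.7778
P(win) = (1 - r^i)/(1 - r^N)
= (1 - 1.7778^4)/(1 - 1.7778^9)
= 0.0510

0.0510


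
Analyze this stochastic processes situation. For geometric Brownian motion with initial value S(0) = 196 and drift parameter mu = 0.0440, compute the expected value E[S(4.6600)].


E[S(t)] = S(0) * exp(mu * t)
= 196 * exp(0.0440 * 4.6600)
= 196 * 1.2276
= 240.6045

240.6045


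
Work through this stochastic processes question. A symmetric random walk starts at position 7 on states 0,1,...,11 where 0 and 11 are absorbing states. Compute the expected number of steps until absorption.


For symmetric RW on 0,...,N with absorbing barriers, E(i) = i*(N-i)
E(7) = 7 * 4 = 28

28


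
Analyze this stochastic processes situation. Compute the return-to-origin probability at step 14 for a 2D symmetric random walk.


P = C(14,7)^2 / 4^14
= 3432^2 / 268435456
= 11778624 / 268435456
= 0.0439

0.0439


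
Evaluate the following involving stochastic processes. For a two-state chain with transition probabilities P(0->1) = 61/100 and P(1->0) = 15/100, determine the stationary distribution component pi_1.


Stationary distribution: pi_0 = p10/(p01+p10), pi_1 = p01/(p01+p10)
p01 = 0.6100, p10 = 0.1500
pi_1 = 0.8026

0.8026


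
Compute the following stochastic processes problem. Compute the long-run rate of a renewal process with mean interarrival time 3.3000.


Long-run renewal rate = 1/E(X)
= 1/3.3000
= 0.3030

0.3030


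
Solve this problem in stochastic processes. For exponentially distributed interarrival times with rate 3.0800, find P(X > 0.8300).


P(X > t) = exp(-lambda * t)
= exp(-3.0800 * 0.8300)
= exp(-2.5564) = 0.0776

0.0776


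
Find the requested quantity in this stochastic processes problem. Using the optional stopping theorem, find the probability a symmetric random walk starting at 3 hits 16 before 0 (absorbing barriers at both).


By optional stopping theorem: E(M at tau) = M(0) = 3
P(hit 16)*16 + P(hit 0)*0 = 3
P(hit 16) = (3 - 0)/(16 - 0) = 3/16 = 0.1875

0.1875


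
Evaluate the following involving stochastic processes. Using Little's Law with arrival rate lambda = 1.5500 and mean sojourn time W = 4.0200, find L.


Little's Law: L = lambda * W
= 1.5500 * 4.0200
= 6.2310

6.2310


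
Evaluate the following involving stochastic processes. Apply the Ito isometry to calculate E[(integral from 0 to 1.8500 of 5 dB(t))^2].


By Ito isometry: E[(int f dB)^2] = int f^2 dt
= 5^2 * 1.8500
= 25 * 1.8500 = 46.2500

46.2500


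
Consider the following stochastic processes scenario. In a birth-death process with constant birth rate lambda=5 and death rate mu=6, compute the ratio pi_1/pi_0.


For birth-death process, pi_n/pi_0 = (lambda/mu)^n
= (5/6)^1
= 0.8333

0.8333


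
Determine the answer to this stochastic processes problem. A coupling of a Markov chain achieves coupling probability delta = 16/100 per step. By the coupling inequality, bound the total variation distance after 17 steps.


TV distance bound <= (1-delta)^n
= (1 - 0.1600)^17
= 0.8400^17
= 0.0516

0.0516


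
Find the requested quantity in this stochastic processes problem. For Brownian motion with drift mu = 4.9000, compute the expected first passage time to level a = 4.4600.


Expected first passage time = a/mu
= 4.4600/4.9000
= 0.9102

0.9102


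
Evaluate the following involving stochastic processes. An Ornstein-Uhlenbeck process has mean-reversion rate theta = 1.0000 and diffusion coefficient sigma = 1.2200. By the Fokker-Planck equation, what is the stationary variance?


Stationary variance = sigma^2 / (2*theta)
= 1.2200^2 / (2*1.0000)
= 1.4884 / 2.0000
= 0.7442

0.7442


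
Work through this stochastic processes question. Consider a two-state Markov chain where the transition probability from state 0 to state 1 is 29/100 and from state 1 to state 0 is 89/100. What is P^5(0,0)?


Computing P^5 by matrix multiplication.
P = [[0.7100, 0.2900], [0.8900, 0.1100]]
After raising P to the power 5:
P^5(0,0) = 0.7542

0.7542


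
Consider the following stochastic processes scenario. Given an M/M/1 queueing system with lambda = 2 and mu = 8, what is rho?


rho = lambda/mu
= 2/8
= 0.2500

0.2500


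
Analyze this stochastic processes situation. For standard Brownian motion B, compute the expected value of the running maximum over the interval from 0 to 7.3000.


E(max B(s)) = sqrt(2t/pi)
= sqrt(2*7.3000/pi)
= sqrt(4.6473)
= 2.1558

2.1558


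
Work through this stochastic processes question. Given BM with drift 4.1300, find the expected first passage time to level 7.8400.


Expected first passage time = a/mu
= 7.8400/4.1300
= 1.8983

1.8983


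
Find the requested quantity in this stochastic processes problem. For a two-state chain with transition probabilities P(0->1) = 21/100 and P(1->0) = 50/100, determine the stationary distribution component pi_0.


Stationary distribution: pi_0 = p10/(p01+p10), pi_1 = p01/(p01+p10)
p01 = 0.2100, p10 = 0.5000
pi_0 = 0.7042

0.7042


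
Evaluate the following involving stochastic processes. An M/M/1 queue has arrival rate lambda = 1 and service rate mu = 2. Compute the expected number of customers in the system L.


rho = 1/2 = 0.5000
L = rho/(1-rho)
= 0.5000/0.5000
= 1.0000

1.0000


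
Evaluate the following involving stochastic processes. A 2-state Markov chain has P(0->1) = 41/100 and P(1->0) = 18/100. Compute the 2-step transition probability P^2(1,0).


Computing P^2 by matrix multiplication.
P = [[0.5900, 0.4100], [0.1800, 0.8200]]
After raising P to the power 2:
P^2(1,0) = 0.2538

0.2538


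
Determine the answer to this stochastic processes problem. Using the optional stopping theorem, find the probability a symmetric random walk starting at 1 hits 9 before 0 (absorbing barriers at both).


By optional stopping theorem: E(M at tau) = M(0) = 1
P(hit 9)*9 + P(hit 0)*0 = 1
P(hit 9) = (1 - 0)/(9 - 0) = 1/9 = 0.1111

0.1111


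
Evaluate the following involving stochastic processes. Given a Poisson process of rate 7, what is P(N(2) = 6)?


P(N(t)=k) = (lambda*t)^k * exp(-lambda*t) / k!
lambda*t = 14
= 14^6 * exp(-14) / 6!
= 7529536 * 8.3153e-07 / 720
= 0.0087

0.0087


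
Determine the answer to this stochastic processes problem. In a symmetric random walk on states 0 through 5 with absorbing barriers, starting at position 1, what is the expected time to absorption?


For symmetric RW on 0,...,N with absorbing barriers, E(i) = i*(N-i)
E(1) = 1 * 4 = 4

4


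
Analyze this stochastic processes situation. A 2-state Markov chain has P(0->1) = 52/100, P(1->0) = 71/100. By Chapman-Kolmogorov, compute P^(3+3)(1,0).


P^6 = P^3 * P^3
Computing via matrix multiplication of the transition matrix.
Entry (1,0) of P^6 = 0.5772

0.5772


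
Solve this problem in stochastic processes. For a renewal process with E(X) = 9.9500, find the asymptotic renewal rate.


Long-run renewal rate = 1/E(X)
= 1/9.9500
= 0.1005

0.1005


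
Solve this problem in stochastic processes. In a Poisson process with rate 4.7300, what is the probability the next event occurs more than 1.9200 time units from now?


P(X > t) = exp(-lambda * t)
= exp(-4.7300 * 1.9200)
= exp(-9.0816) = 1.1374e-04

1.1374e-04


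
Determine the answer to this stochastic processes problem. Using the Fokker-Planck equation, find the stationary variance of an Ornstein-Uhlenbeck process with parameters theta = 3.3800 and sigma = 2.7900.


Stationary variance = sigma^2 / (2*theta)
= 2.7900^2 / (2*3.3800)
= 7.7841 / 6.7600
= 1.1515

1.1515


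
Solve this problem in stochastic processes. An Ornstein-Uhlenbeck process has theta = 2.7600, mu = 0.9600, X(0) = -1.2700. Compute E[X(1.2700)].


E[X(t)] = mu + (X(0) - mu)*exp(-theta*t)
= 0.9600 + (-1.2700 - 0.9600)*exp(-2.7600*1.2700)
= 0.9600 + -2.2300 * 0.0300
= 0.8930

0.8930


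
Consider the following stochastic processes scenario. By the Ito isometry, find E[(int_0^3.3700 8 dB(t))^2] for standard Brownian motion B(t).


By Ito isometry: E[(int f dB)^2] = int f^2 dt
= 8^2 * 3.3700
= 64 * 3.3700 = 215.6800

215.6800


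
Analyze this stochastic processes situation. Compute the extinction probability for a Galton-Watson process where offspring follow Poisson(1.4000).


Since mu = 1.4000 > 1, extinction prob q < 1.
Solve s = exp(mu*(s-1)) iteratively.
q = 0.4890

0.4890


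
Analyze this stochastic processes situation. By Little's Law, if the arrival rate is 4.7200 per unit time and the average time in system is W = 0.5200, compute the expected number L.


Little's Law: L = lambda * W
= 4.7200 * 0.5200
= 2.4544

2.4544


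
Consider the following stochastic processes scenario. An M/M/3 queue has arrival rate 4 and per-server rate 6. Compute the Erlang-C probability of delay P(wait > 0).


a = lambda/mu = 0.6667
rho = a/c = 0.2222
Erlang-C formula applied:
C(c,a) = 0.0325

0.0325


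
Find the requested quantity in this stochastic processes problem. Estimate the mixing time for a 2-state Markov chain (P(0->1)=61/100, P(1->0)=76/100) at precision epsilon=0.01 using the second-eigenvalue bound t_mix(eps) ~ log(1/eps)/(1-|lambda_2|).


lambda_2 = |1 - p01 - p10| = |1 - 0.6100 - 0.7600| = 0.3700
t_mix ~ log(1/eps)/(1 - |lambda_2|)
= log(100)/(1 - 0.3700) = 4.6052/0.6300
= 7.3098

7.3098


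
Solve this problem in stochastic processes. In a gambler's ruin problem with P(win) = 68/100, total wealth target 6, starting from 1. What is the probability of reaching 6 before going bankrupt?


Gambler's ruin formula:
r = q/p = 0.3200/0.6800 = 0.4706
P(win) = (1 - r^i)/(1 - r^N)
= (1 - 0.4706^1)/(1 - 0.4706^6)
= 0.5352

0.5352


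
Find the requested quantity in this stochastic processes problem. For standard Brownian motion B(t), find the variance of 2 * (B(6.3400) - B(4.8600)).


Var(alpha*(B(t)-B(s))) = alpha^2 * (t-s)
= 2^2 * (6.3400 - 4.8600)
= 4 * 1.4800
= 5.9200

5.9200


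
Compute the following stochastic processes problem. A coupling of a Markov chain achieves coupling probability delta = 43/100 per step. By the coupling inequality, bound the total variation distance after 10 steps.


TV distance bound <= (1-delta)^n
= (1 - 0.4300)^10
= 0.5700^10
= 0.0036

0.0036


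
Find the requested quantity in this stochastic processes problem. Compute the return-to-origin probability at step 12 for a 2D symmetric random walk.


P = C(12,6)^2 / 4^12
= 924^2 / 16777216
= 853776 / 16777216
= 0.0509

0.0509


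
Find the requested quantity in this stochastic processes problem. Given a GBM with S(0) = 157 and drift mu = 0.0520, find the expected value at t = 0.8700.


E[S(t)] = S(0) * exp(mu * t)
= 157 * exp(0.0520 * 0.8700)
= 157 * 1.0463
= 164.2658

164.2658


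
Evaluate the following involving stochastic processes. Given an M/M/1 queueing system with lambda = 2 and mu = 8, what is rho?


rho = lambda/mu
= 2/8
= 0.2500

0.2500


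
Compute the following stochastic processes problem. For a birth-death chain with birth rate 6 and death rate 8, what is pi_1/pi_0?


For birth-death process, pi_n/pi_0 = (lambda/mu)^n
= (6/8)^1
= 0.7500

0.7500


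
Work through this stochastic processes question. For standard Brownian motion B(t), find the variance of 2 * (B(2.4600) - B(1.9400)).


Var(alpha*(B(t)-B(s))) = alpha^2 * (t-s)
= 2^2 * (2.4600 - 1.9400)
= 4 * 0.5200
= 2.0800

2.0800


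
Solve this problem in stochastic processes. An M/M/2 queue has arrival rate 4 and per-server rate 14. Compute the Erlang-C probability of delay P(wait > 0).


a = lambda/mu = 0.2857
rho = a/c = 0.1429
Erlang-C formula applied:
C(c,a) = 0.0357

0.0357


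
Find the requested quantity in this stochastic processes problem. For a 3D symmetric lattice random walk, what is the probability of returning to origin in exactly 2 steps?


P(return in 2 steps) = P(reverse first step) = 1/(2d)
= 1/6
= 0.1667

0.1667


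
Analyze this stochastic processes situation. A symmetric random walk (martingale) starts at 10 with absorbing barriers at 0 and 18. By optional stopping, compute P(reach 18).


By optional stopping theorem: E(M at tau) = M(0) = 10
P(hit 18)*18 + P(hit 0)*0 = 10
P(hit 18) = (10 - 0)/(18 - 0) = 5/9 = 0.5556

0.5556


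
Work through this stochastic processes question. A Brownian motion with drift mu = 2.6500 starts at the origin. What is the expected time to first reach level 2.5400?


Expected first passage time = a/mu
= 2.5400/2.6500
= 0.9585

0.9585


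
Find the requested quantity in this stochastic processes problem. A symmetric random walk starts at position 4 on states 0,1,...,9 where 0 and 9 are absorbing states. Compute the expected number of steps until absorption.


For symmetric RW on 0,...,N with absorbing barriers, E(i) = i*(N-i)
E(4) = 4 * 5 = 20

20


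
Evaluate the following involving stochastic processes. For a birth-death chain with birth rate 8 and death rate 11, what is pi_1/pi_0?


For birth-death process, pi_n/pi_0 = (lambda/mu)^n
= (8/11)^1
= 0.7273

0.7273


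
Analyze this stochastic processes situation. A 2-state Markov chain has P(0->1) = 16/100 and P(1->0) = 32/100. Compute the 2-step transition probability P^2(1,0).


Computing P^2 by matrix multiplication.
P = [[0.8400, 0.1600], [0.3200, 0.6800]]
After raising P to the power 2:
P^2(1,0) = 0.4864

0.4864


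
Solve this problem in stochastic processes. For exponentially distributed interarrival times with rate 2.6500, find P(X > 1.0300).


P(X > t) = exp(-lambda * t)
= exp(-2.6500 * 1.0300)
= exp(-2.7295) = 0.0653

0.0653


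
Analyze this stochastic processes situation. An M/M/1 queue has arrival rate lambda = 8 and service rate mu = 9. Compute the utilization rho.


rho = lambda/mu
= 8/9
= 0.8889

0.8889


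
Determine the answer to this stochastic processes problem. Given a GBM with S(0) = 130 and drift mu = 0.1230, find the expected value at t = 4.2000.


E[S(t)] = S(0) * exp(mu * t)
= 130 * exp(0.1230 * 4.2000)
= 130 * 1.6763
= 217.9214

217.9214


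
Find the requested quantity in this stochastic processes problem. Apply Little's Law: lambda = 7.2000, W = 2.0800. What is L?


Little's Law: L = lambda * W
= 7.2000 * 2.0800
= 14.9760

14.9760


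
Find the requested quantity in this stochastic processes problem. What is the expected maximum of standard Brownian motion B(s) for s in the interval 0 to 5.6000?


E(max B(s)) = sqrt(2t/pi)
= sqrt(2*5.6000/pi)
= sqrt(3.5651)
= 1.8881

1.8881


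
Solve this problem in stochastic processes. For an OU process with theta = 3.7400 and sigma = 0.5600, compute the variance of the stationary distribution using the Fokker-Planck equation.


Stationary variance = sigma^2 / (2*theta)
= 0.5600^2 / (2*3.7400)
= 0.3136 / 7.4800
= 0.0419

0.0419


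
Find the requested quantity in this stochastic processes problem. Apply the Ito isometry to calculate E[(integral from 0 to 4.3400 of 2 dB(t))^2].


By Ito isometry: E[(int f dB)^2] = int f^2 dt
= 2^2 * 4.3400
= 4 * 4.3400 = 17.3600

17.3600


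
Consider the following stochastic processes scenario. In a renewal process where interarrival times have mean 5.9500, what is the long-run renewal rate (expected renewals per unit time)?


Long-run renewal rate = 1/E(X)
= 1/5.9500
= 0.1681

0.1681


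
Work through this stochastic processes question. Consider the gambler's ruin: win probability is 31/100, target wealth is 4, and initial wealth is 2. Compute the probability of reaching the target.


Gambler's ruin formula:
r = q/p = 0.6900/0.3100 = 2.2258
P(win) = (1 - r^i)/(1 - r^N)
= (1 - 2.2258^2)/(1 - 2.2258^4)
= 0.1679

0.1679


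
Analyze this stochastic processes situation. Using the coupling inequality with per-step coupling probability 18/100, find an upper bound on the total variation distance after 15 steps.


TV distance bound <= (1-delta)^n
= (1 - 0.1800)^15
= 0.8200^15
= 0.0510

0.0510


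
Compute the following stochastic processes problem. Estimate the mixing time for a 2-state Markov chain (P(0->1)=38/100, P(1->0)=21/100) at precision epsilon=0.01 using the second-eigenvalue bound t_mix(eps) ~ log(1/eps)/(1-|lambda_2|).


lambda_2 = |1 - p01 - p10| = |1 - 0.3800 - 0.2100| = 0.4100
t_mix ~ log(1/eps)/(1 - |lambda_2|)
= log(100)/(1 - 0.4100) = 4.6052/0.5900
= 7.8054

7.8054


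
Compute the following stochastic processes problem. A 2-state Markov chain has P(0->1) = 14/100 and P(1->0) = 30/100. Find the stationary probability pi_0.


Stationary distribution: pi_0 = p10/(p01+p10), pi_1 = p01/(p01+p10)
p01 = 0.1400, p10 = 0.3000
pi_0 = 0.6818

0.6818


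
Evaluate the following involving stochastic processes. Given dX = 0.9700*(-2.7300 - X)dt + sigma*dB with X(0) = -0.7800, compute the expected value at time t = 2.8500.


E[X(t)] = mu + (X(0) - mu)*exp(-theta*t)
= -2.7300 + (-0.7800 - -2.7300)*exp(-0.9700*2.8500)
= -2.7300 + 1.9500 * 0.0630
= -2.6071

-2.6071


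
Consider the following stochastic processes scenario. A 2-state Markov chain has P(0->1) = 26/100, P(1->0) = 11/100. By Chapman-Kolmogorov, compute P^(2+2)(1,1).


P^4 = P^2 * P^2
Computing via matrix multiplication of the transition matrix.
Entry (1,1) of P^4 = 0.7495

0.7495


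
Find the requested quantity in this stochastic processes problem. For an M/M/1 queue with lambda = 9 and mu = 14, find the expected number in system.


rho = 9/14 = 0.6429
L = rho/(1-rho)
= 0.6429/0.3571
= 1.8000

1.8000


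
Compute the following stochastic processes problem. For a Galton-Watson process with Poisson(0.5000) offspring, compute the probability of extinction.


Since mu = 0.5000 <= 1, extinction probability = 1.

1.0000


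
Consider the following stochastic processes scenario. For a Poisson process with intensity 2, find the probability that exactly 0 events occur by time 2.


P(N(t)=k) = (lambda*t)^k * exp(-lambda*t) / k!
lambda*t = 4
= 4^0 * exp(-4) / 0!
= 1 * 0.0183 / 1
= 0.0183

0.0183


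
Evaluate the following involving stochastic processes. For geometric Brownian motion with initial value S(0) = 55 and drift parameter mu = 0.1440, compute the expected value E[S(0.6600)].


E[S(t)] = S(0) * exp(mu * t)
= 55 * exp(0.1440 * 0.6600)
= 55 * 1.0997
= 60.4837

60.4837


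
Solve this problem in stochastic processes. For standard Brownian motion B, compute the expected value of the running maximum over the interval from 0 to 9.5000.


E(max B(s)) = sqrt(2t/pi)
= sqrt(2*9.5000/pi)
= sqrt(6.0479)
= 2.4592

2.4592


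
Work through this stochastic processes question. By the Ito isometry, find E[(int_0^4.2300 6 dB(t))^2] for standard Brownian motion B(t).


By Ito isometry: E[(int f dB)^2] = int f^2 dt
= 6^2 * 4.2300
= 36 * 4.2300 = 152.2800

152.2800


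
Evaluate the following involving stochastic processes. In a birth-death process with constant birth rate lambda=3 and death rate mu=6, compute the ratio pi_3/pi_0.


For birth-death process, pi_n/pi_0 = (lambda/mu)^n
= (3/6)^3
= 0.1250

0.1250


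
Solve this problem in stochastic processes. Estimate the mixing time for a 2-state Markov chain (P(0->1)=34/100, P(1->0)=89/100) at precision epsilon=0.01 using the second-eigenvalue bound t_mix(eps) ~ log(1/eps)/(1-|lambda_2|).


lambda_2 = |1 - p01 - p10| = |1 - 0.3400 - 0.8900| = 0.2300
t_mix ~ log(1/eps)/(1 - |lambda_2|)
= log(100)/(1 - 0.2300) = 4.6052/0.7700
= 5.9807

5.9807


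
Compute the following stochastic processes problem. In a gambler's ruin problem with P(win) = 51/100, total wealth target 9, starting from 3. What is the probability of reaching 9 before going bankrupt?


Gambler's ruin formula:
r = q/p = 0.4900/0.5100 = 0.9608
P(win) = (1 - r^i)/(1 - r^N)
= (1 - 0.9608^3)/(1 - 0.9608^9)
= 0.3740

0.3740


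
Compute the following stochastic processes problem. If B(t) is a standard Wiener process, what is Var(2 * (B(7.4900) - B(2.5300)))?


Var(alpha*(B(t)-B(s))) = alpha^2 * (t-s)
= 2^2 * (7.4900 - 2.5300)
= 4 * 4.9600
= 19.8400

19.8400


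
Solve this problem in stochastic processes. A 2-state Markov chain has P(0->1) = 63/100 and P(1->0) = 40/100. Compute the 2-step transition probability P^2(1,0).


Computing P^2 by matrix multiplication.
P = [[0.3700, 0.6300], [0.4000, 0.6000]]
After raising P to the power 2:
P^2(1,0) = 0.3880

0.3880


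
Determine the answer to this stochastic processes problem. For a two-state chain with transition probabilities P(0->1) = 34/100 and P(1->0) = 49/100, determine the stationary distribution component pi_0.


Stationary distribution: pi_0 = p10/(p01+p10), pi_1 = p01/(p01+p10)
p01 = 0.3400, p10 = 0.4900
pi_0 = 0.5904

0.5904


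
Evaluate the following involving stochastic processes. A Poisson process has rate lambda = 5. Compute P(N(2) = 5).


P(N(t)=k) = (lambda*t)^k * exp(-lambda*t) / k!
lambda*t = 10
= 10^5 * exp(-10) / 5!
= 100000 * 4.5400e-05 / 120
= 0.0378

0.0378


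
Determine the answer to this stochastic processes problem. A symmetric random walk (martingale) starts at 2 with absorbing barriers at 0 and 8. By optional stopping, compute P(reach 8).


By optional stopping theorem: E(M at tau) = M(0) = 2
P(hit 8)*8 + P(hit 0)*0 = 2
P(hit 8) = (2 - 0)/(8 - 0) = 1/4 = 0.2500

0.2500


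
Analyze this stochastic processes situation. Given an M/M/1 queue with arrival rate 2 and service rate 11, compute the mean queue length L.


rho = 2/11 = 0.1818
L = rho/(1-rho)
= 0.1818/0.8182
= 0.2222

0.2222


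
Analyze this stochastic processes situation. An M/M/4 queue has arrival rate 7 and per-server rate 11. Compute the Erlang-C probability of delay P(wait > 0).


a = lambda/mu = 0.6364
rho = a/c = 0.1591
Erlang-C formula applied:
C(c,a) = 0.0043

0.0043


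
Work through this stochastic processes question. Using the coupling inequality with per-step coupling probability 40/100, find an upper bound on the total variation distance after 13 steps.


TV distance bound <= (1-delta)^n
= (1 - 0.4000)^13
= 0.6000^13
= 0.0013

0.0013


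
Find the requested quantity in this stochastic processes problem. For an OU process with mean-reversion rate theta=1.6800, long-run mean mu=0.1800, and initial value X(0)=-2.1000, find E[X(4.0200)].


E[X(t)] = mu + (X(0) - mu)*exp(-theta*t)
= 0.1800 + (-2.1000 - 0.1800)*exp(-1.6800*4.0200)
= 0.1800 + -2.2800 * 0.0012
= 0.1773

0.1773


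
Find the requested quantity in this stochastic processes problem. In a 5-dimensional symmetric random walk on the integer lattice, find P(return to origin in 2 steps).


P(return in 2 steps) = P(reverse first step) = 1/(2d)
= 1/10
= 0.1000

0.1000


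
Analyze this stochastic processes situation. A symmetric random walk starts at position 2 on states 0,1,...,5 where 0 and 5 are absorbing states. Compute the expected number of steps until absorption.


For symmetric RW on 0,...,N with absorbing barriers, E(i) = i*(N-i)
E(2) = 2 * 3 = 6

6


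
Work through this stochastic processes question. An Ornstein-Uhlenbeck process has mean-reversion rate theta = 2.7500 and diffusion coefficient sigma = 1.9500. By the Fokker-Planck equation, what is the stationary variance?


Stationary variance = sigma^2 / (2*theta)
= 1.9500^2 / (2*2.7500)
= 3.8025 / 5.5000
= 0.6914

0.6914


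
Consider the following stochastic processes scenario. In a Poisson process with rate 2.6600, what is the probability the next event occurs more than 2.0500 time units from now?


P(X > t) = exp(-lambda * t)
= exp(-2.6600 * 2.0500)
= exp(-5.4530) = 0.0043

0.0043


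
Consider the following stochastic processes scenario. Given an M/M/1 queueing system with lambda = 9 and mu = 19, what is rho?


rho = lambda/mu
= 9/19
= 0.4737

0.4737


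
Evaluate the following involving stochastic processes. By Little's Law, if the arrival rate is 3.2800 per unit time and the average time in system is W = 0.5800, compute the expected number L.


Little's Law: L = lambda * W
= 3.2800 * 0.5800
= 1.9024

1.9024


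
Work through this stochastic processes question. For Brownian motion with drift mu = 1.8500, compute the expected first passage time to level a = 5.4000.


Expected first passage time = a/mu
= 5.4000/1.8500
= 2.9189

2.9189


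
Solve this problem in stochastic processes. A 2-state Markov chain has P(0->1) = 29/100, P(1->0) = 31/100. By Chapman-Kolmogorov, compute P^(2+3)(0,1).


P^5 = P^2 * P^3
Computing via matrix multiplication of the transition matrix.
Entry (0,1) of P^5 = 0.4784

0.4784


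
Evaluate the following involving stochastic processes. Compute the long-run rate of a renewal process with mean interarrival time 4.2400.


Long-run renewal rate = 1/E(X)
= 1/4.2400
= 0.2358

0.2358


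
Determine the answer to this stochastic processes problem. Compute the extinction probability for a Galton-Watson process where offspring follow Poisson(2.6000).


Since mu = 2.6000 > 1, extinction prob q < 1.
Solve s = exp(mu*(s-1)) iteratively.
q = 0.0951

0.0951


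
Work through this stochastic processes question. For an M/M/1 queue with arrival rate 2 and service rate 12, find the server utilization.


rho = lambda/mu
= 2/12
= 0.1667

0.1667


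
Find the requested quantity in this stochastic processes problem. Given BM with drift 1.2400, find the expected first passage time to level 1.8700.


Expected first passage time = a/mu
= 1.8700/1.2400
= 1.5081

1.5081


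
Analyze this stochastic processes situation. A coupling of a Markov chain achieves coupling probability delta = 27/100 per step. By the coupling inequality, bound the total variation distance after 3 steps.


TV distance bound <= (1-delta)^n
= (1 - 0.2700)^3
= 0.7300^3
= 0.3890

0.3890


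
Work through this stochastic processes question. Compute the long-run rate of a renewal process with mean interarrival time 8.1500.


Long-run renewal rate = 1/E(X)
= 1/8.1500
= 0.1227

0.1227


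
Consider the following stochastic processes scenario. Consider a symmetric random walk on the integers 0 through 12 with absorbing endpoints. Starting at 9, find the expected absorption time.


For symmetric RW on 0,...,N with absorbing barriers, E(i) = i*(N-i)
E(9) = 9 * 3 = 27

27


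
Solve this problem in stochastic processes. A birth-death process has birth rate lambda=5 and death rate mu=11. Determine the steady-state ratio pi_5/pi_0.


For birth-death process, pi_n/pi_0 = (lambda/mu)^n
= (5/11)^5
= 0.0194

0.0194


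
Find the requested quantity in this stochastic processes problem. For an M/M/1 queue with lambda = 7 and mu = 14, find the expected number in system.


rho = 7/14 = 0.5000
L = rho/(1-rho)
= 0.5000/0.5000
= 1.0000

1.0000


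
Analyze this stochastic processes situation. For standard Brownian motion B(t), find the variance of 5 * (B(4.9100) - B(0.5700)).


Var(alpha*(B(t)-B(s))) = alpha^2 * (t-s)
= 5^2 * (4.9100 - 0.5700)
= 25 * 4.3400
= 108.5000

108.5000


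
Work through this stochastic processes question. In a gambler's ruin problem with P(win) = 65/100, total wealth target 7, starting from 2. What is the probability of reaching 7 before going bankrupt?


Gambler's ruin formula:
r = q/p = 0.3500/0.6500 = 0.5385
P(win) = (1 - r^i)/(1 - r^N)
= (1 - 0.5385^2)/(1 - 0.5385^7)
= 0.7195

0.7195


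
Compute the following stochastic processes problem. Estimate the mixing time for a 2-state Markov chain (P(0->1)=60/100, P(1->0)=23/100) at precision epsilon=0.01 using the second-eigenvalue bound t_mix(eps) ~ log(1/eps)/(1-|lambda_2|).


lambda_2 = |1 - p01 - p10| = |1 - 0.6000 - 0.2300| = 0.1700
t_mix ~ log(1/eps)/(1 - |lambda_2|)
= log(100)/(1 - 0.1700) = 4.6052/0.8300
= 5.5484

5.5484


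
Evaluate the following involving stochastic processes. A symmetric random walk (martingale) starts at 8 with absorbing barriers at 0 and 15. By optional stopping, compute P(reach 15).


By optional stopping theorem: E(M at tau) = M(0) = 8
P(hit 15)*15 + P(hit 0)*0 = 8
P(hit 15) = (8 - 0)/(15 - 0) = 8/15 = 0.5333

0.5333


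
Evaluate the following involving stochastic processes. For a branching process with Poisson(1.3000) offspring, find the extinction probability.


Since mu = 1.3000 > 1, extinction prob q < 1.
Solve s = exp(mu*(s-1)) iteratively.
q = 0.5770

0.5770


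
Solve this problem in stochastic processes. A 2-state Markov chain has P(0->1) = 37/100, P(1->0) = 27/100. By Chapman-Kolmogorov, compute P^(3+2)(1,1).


P^5 = P^3 * P^2
Computing via matrix multiplication of the transition matrix.
Entry (1,1) of P^5 = 0.5807

0.5807


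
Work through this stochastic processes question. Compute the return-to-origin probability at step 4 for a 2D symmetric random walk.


P = C(4,2)^2 / 4^4
= 6^2 / 256
= 36 / 256
= 0.1406

0.1406


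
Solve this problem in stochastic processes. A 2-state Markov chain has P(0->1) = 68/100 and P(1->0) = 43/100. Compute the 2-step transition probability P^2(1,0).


Computing P^2 by matrix multiplication.
P = [[0.3200, 0.6800], [0.4300, 0.5700]]
After raising P to the power 2:
P^2(1,0) = 0.3827

0.3827


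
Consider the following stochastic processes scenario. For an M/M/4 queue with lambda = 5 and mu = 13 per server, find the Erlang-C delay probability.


a = lambda/mu = 0.3846
rho = a/c = 0.0962
Erlang-C formula applied:
C(c,a) = 6.8669e-04

6.8669e-04


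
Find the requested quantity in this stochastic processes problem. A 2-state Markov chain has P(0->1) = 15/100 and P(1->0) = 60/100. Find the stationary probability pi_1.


Stationary distribution: pi_0 = p10/(p01+p10), pi_1 = p01/(p01+p10)
p01 = 0.1500, p10 = 0.6000
pi_1 = 0.2000

0.2000


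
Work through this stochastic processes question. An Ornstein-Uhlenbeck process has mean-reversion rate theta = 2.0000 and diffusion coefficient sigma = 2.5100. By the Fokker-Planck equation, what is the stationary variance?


Stationary variance = sigma^2 / (2*theta)
= 2.5100^2 / (2*2.0000)
= 6.3001 / 4.0000
= 1.5750

1.5750


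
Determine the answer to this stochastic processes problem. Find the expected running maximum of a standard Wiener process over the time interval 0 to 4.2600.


E(max B(s)) = sqrt(2t/pi)
= sqrt(2*4.2600/pi)
= sqrt(2.7120)
= 1.6468

1.6468


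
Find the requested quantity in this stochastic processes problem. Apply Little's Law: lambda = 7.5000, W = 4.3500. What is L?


Little's Law: L = lambda * W
= 7.5000 * 4.3500
= 32.6250

32.6250


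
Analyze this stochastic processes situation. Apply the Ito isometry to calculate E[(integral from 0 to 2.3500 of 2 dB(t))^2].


By Ito isometry: E[(int f dB)^2] = int f^2 dt
= 2^2 * 2.3500
= 4 * 2.3500 = 9.4000

9.4000


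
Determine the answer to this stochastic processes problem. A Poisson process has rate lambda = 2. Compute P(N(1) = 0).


P(N(t)=k) = (lambda*t)^k * exp(-lambda*t) / k!
lambda*t = 2
= 2^0 * exp(-2) / 0!
= 1 * 0.1353 / 1
= 0.1353

0.1353


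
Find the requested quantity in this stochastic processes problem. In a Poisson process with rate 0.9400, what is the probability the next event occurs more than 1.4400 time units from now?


P(X > t) = exp(-lambda * t)
= exp(-0.9400 * 1.4400)
= exp(-1.3536) = 0.2583

0.2583


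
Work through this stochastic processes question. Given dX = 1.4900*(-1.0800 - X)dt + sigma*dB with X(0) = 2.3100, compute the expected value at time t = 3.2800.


E[X(t)] = mu + (X(0) - mu)*exp(-theta*t)
= -1.0800 + (2.3100 - -1.0800)*exp(-1.4900*3.2800)
= -1.0800 + 3.3900 * 0.0075
= -1.0544

-1.0544


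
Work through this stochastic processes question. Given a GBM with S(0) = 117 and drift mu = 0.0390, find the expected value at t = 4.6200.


E[S(t)] = S(0) * exp(mu * t)
= 117 * exp(0.0390 * 4.6200)
= 117 * 1.1974
= 140.0996

140.0996


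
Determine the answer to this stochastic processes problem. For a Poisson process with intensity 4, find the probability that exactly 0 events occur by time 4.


P(N(t)=k) = (lambda*t)^k * exp(-lambda*t) / k!
lambda*t = 16
= 16^0 * exp(-16) / 0!
= 1 * 1.1254e-07 / 1
= 1.1254e-07

1.1254e-07


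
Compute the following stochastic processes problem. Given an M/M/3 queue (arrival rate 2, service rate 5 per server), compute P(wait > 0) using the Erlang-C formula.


a = lambda/mu = 0.4000
rho = a/c = 0.1333
Erlang-C formula applied:
C(c,a) = 0.0082

0.0082


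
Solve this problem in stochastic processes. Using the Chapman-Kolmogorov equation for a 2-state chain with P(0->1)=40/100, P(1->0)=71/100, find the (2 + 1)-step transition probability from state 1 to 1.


P^3 = P^2 * P^1
Computing via matrix multiplication of the transition matrix.
Entry (1,1) of P^3 = 0.3595

0.3595


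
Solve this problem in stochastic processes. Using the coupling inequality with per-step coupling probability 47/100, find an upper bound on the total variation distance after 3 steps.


TV distance bound <= (1-delta)^n
= (1 - 0.4700)^3
= 0.5300^3
= 0.1489

0.1489


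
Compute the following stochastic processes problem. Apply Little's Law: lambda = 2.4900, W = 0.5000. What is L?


Little's Law: L = lambda * W
= 2.4900 * 0.5000
= 1.2450

1.2450


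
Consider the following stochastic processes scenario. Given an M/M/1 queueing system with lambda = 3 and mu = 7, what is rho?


rho = lambda/mu
= 3/7
= 0.4286

0.4286


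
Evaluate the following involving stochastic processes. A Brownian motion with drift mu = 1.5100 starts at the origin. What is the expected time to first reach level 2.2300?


Expected first passage time = a/mu
= 2.2300/1.5100
= 1.4768

1.4768


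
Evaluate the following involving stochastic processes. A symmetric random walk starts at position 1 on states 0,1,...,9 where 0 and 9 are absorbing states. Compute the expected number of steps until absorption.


For symmetric RW on 0,...,N with absorbing barriers, E(i) = i*(N-i)
E(1) = 1 * 8 = 8

8


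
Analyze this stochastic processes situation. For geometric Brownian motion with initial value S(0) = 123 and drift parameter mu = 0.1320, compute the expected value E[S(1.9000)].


E[S(t)] = S(0) * exp(mu * t)
= 123 * exp(0.1320 * 1.9000)
= 123 * 1.2851
= 158.0615

158.0615


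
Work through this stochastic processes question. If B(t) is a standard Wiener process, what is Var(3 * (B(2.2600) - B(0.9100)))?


Var(alpha*(B(t)-B(s))) = alpha^2 * (t-s)
= 3^2 * (2.2600 - 0.9100)
= 9 * 1.3500
= 12.1500

12.1500
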